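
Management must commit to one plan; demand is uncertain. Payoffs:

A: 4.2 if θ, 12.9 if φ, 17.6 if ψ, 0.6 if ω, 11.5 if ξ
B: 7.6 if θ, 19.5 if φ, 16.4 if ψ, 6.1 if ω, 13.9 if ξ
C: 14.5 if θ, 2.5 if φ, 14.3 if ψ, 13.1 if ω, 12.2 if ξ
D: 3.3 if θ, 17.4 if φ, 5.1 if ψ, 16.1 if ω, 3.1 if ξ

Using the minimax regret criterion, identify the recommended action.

B

Column bests: θ=14.5, φ=19.5, ψ=17.6, ω=16.1, ξ=13.9.
A regrets: 10.3, 6.6, 0.0, 15.5, 2.4 → max 15.5
B regrets: 6.9, 0.0, 1.2, 10.0, 0.0 → max 10.0
C regrets: 0.0, 17.0, 3.3, 3.0, 1.7 → max 17.0
D regrets: 11.2, 2.1, 12.5, 0.0, 10.8 → max 12.5
Smallest max regret = 10.0 → B.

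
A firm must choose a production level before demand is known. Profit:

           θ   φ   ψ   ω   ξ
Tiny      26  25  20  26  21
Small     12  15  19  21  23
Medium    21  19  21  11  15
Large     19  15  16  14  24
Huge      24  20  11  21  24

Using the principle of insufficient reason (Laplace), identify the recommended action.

Row averages: Tiny=23.6, Small=18, Medium=17.4, Large=17.6, Huge=20
Highest average = 23.6 → Tiny.

Tiny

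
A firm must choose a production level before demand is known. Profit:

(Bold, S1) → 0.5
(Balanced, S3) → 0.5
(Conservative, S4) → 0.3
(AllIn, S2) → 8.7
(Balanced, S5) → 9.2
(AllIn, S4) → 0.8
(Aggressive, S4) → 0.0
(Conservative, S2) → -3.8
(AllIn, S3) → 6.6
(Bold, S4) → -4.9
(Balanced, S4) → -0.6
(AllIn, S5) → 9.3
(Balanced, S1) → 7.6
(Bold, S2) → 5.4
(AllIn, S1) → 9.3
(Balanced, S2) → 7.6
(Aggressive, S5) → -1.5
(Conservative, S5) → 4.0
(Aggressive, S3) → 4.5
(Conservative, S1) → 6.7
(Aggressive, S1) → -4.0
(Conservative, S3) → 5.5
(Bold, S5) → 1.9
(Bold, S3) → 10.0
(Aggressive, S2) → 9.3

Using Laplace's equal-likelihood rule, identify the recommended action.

Row averages: Conservative=2.54, Balanced=4.86, Aggressive=1.66, Bold=2.58, AllIn=6.94
Highest average = 6.94 → AllIn.

AllIn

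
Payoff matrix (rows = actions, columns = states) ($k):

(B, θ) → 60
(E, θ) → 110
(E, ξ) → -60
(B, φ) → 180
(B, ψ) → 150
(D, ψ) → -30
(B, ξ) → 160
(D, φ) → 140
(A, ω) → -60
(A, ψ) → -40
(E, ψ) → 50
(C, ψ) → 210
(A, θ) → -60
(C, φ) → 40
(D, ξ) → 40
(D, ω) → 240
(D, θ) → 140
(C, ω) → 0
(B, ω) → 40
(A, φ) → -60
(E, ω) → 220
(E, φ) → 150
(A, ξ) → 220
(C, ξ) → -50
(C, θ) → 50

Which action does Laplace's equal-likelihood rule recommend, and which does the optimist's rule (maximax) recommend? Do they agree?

laplace → B; maximax → D (disagree)

Row averages: A=0, B=118, C=50, D=106, E=94
Highest average = 118 → B.
Row maxima: A=220, B=180, C=210, D=240, E=220
Best best-case = 240 → D.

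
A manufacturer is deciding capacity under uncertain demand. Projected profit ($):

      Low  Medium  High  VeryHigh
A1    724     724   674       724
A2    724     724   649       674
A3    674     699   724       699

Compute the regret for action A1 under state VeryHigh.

Best payoff under VeryHigh is 724.
Regret = 724 − 724 = 0.

0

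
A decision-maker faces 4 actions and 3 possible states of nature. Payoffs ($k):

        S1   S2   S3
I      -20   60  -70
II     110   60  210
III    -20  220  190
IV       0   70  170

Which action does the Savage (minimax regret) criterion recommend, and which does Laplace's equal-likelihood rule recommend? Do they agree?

minimax regret → III; laplace → III (agree)

Column bests: S1=110, S2=220, S3=210.
I regrets: 130, 160, 280 → max 280
II regrets: 0, 160, 0 → max 160
III regrets: 130, 0, 20 → max 130
IV regrets: 110, 150, 40 → max 150
Smallest max regret = 130 → III.
Row averages: I=-10, II=380/3, III=130, IV=80
Highest average = 130 → III.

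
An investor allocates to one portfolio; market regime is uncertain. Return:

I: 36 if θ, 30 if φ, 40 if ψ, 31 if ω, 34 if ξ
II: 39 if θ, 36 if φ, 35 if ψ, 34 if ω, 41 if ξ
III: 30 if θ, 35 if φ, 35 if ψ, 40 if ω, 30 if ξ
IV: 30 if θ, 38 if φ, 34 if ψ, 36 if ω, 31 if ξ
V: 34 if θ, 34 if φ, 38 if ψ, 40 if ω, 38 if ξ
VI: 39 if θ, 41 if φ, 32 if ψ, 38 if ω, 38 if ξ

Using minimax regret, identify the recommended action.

Column bests: θ=39, φ=41, ψ=40, ω=40, ξ=41.
I regrets: 3, 11, 0, 9, 7 → max 11
II regrets: 0, 5, 5, 6, 0 → max 6
III regrets: 9, 6, 5, 0, 11 → max 11
IV regrets: 9, 3, 6, 4, 10 → max 10
V regrets: 5, 7, 2, 0, 3 → max 7
VI regrets: 0, 0, 8, 2, 3 → max 8
Smallest max regret = 6 → II.

II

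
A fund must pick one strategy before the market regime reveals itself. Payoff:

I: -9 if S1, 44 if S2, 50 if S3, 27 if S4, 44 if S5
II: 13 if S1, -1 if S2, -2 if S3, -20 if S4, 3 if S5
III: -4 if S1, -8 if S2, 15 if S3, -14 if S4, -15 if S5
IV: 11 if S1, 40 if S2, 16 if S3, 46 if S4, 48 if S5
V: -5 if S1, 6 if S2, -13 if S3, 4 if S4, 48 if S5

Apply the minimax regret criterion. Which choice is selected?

Column bests: S1=13, S2=44, S3=50, S4=46, S5=48.
I regrets: 22, 0, 0, 19, 4 → max 22
II regrets: 0, 45, 52, 66, 45 → max 66
III regrets: 17, 52, 35, 60, 63 → max 63
IV regrets: 2, 4, 34, 0, 0 → max 34
V regrets: 18, 38, 63, 42, 0 → max 63
Smallest max regret = 22 → I.

I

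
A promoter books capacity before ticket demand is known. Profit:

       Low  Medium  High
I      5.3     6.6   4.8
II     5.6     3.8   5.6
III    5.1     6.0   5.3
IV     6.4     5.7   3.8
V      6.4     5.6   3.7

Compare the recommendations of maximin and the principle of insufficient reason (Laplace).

Row minima: I=4.8, II=3.8, III=5.1, IV=3.8, V=3.7
Best worst-case = 5.1 → III.
Row averages: I=167/30, II=5, III=82/15, IV=5.3, V=157/30
Highest average = 167/30 → I.

maximin → III; laplace → I (disagree)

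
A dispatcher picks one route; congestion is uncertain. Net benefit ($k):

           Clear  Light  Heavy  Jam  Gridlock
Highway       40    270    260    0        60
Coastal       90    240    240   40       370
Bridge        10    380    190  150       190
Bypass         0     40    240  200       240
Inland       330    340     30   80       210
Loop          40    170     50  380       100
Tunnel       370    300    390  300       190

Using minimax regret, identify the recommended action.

Column bests: Clear=370, Light=380, Heavy=390, Jam=380, Gridlock=370.
Highway regrets: 330, 110, 130, 380, 310 → max 380
Coastal regrets: 280, 140, 150, 340, 0 → max 340
Bridge regrets: 360, 0, 200, 230, 180 → max 360
Bypass regrets: 370, 340, 150, 180, 130 → max 370
Inland regrets: 40, 40, 360, 300, 160 → max 360
Loop regrets: 330, 210, 340, 0, 270 → max 340
Tunnel regrets: 0, 80, 0, 80, 180 → max 180
Smallest max regret = 180 → Tunnel.

Tunnel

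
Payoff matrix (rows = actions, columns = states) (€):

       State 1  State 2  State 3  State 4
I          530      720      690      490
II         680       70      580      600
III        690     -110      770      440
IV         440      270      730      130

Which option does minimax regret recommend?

I

Column bests: State 1=690, State 2=720, State 3=770, State 4=600.
I regrets: 160, 0, 80, 110 → max 160
II regrets: 10, 650, 190, 0 → max 650
III regrets: 0, 830, 0, 160 → max 830
IV regrets: 250, 450, 40, 470 → max 470
Smallest max regret = 160 → I.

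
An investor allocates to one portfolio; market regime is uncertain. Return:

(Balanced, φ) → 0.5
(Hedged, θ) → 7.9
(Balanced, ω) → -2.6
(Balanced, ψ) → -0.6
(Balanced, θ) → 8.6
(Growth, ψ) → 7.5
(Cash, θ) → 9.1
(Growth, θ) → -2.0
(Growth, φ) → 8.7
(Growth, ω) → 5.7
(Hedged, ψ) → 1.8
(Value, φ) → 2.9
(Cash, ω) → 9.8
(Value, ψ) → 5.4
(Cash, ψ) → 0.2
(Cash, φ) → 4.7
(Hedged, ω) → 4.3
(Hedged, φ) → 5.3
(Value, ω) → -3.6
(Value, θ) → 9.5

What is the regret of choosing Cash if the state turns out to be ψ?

7.3

Best payoff under ψ is 7.5.
Regret = 7.5 − 0.2 = 7.3.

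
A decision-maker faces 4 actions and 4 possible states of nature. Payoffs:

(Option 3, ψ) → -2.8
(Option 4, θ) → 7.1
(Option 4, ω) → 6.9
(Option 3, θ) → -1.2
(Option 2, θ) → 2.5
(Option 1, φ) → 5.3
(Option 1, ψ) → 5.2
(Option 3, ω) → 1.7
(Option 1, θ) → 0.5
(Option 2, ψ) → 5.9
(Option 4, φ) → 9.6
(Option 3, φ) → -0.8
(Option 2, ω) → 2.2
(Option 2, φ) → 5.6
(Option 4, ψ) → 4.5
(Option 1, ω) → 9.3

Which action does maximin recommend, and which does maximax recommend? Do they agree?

maximin → Option 4; maximax → Option 4 (agree)

Row minima: Option 1=0.5, Option 2=2.2, Option 3=-2.8, Option 4=4.5
Best worst-case = 4.5 → Option 4.
Row maxima: Option 1=9.3, Option 2=5.9, Option 3=1.7, Option 4=9.6
Best best-case = 9.6 → Option 4.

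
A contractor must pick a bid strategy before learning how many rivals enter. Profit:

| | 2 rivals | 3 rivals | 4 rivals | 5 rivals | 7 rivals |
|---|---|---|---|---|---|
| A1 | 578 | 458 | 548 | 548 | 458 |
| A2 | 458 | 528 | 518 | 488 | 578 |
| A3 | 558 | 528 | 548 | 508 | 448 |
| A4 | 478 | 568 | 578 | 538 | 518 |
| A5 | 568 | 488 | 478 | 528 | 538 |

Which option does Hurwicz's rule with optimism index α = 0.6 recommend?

A1: 0.6·578 + 0.4·458 = 530
A2: 0.6·578 + 0.4·458 = 530
A3: 0.6·558 + 0.4·448 = 514
A4: 0.6·578 + 0.4·478 = 538
A5: 0.6·568 + 0.4·478 = 532
Highest Hurwicz score = 538 → A4.

A4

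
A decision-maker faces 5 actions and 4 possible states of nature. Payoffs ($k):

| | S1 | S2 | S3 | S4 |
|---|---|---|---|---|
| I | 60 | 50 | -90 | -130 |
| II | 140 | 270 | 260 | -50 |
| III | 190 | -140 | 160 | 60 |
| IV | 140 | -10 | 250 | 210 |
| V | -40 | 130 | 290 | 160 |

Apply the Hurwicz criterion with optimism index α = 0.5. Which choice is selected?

V

I: 0.5·60 + 0.5·(-130) = -35
II: 0.5·270 + 0.5·(-50) = 110
III: 0.5·190 + 0.5·(-140) = 25
IV: 0.5·250 + 0.5·(-10) = 120
V: 0.5·290 + 0.5·(-40) = 125
Highest Hurwicz score = 125 → V.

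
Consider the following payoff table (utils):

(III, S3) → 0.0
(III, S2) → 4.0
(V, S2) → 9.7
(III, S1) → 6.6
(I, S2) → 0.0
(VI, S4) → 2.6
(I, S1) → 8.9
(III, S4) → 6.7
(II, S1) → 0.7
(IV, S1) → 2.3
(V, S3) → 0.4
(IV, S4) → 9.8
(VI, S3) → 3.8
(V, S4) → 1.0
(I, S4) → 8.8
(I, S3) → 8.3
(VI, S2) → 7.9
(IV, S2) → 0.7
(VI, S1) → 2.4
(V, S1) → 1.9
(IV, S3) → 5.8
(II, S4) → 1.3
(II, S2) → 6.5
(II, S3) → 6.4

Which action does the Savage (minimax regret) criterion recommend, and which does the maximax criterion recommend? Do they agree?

minimax regret → VI; maximax → IV (disagree)

Column bests: S1=8.9, S2=9.7, S3=8.3, S4=9.8.
I regrets: 0.0, 9.7, 0.0, 1.0 → max 9.7
II regrets: 8.2, 3.2, 1.9, 8.5 → max 8.5
III regrets: 2.3, 5.7, 8.3, 3.1 → max 8.3
IV regrets: 6.6, 9.0, 2.5, 0.0 → max 9.0
V regrets: 7.0, 0.0, 7.9, 8.8 → max 8.8
VI regrets: 6.5, 1.8, 4.5, 7.2 → max 7.2
Smallest max regret = 7.2 → VI.
Row maxima: I=8.9, II=6.5, III=6.7, IV=9.8, V=9.7, VI=7.9
Best best-case = 9.8 → IV.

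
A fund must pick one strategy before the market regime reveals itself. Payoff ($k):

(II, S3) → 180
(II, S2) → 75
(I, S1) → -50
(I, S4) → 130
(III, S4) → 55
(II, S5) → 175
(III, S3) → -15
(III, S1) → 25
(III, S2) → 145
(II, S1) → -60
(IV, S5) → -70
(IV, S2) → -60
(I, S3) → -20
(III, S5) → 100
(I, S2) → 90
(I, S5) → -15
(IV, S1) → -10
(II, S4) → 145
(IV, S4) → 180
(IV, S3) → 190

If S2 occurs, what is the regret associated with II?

70

Best payoff under S2 is 145.
Regret = 145 − 75 = 70.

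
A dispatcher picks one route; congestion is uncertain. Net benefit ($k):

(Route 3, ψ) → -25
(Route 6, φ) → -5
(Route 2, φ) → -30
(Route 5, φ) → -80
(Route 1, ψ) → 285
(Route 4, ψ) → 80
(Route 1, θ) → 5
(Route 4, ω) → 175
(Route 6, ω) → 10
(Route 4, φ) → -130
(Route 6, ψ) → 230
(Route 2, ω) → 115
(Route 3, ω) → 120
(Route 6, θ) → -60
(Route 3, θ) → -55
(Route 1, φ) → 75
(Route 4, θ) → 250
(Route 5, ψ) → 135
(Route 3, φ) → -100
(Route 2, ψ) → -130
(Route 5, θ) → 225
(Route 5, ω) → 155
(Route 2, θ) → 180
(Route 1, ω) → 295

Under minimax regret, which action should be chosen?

Column bests: θ=250, φ=75, ψ=285, ω=295.
Route 1 regrets: 245, 0, 0, 0 → max 245
Route 2 regrets: 70, 105, 415, 180 → max 415
Route 3 regrets: 305, 175, 310, 175 → max 310
Route 4 regrets: 0, 205, 205, 120 → max 205
Route 5 regrets: 25, 155, 150, 140 → max 155
Route 6 regrets: 310, 80, 55, 285 → max 310
Smallest max regret = 155 → Route 5.

Route 5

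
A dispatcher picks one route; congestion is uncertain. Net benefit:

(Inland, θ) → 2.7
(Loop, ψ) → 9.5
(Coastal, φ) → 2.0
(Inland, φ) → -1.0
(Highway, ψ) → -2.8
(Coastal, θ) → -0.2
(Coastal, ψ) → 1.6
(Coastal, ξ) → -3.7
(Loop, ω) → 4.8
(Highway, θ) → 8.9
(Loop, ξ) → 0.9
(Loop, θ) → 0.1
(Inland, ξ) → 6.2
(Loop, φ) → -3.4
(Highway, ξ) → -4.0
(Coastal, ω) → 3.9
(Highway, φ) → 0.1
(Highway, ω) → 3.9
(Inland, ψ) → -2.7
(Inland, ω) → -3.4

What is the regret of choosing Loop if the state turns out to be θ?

Best payoff under θ is 8.9.
Regret = 8.9 − 0.1 = 8.8.

8.8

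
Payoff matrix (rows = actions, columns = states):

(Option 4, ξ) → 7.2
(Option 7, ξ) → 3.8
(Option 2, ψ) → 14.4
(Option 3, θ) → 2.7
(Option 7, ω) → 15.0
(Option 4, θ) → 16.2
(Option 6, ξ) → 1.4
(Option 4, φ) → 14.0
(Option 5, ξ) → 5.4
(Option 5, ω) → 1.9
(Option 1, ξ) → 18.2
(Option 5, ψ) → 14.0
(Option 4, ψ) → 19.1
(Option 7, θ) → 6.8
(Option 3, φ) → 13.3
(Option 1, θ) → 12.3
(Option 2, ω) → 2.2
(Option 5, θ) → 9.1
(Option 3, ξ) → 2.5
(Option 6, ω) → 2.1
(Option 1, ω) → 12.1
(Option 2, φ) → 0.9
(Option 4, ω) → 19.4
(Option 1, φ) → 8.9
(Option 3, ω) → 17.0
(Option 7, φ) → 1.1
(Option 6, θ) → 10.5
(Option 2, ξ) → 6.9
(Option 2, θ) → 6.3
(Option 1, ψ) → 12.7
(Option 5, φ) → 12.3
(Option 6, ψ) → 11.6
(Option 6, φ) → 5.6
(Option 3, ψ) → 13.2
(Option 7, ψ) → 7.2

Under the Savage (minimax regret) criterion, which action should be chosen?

Option 1

Column bests: θ=16.2, φ=14.0, ψ=19.1, ω=19.4, ξ=18.2.
Option 1 regrets: 3.9, 5.1, 6.4, 7.3, 0.0 → max 7.3
Option 2 regrets: 9.9, 13.1, 4.7, 17.2, 11.3 → max 17.2
Option 3 regrets: 13.5, 0.7, 5.9, 2.4, 15.7 → max 15.7
Option 4 regrets: 0.0, 0.0, 0.0, 0.0, 11.0 → max 11.0
Option 5 regrets: 7.1, 1.7, 5.1, 17.5, 12.8 → max 17.5
Option 6 regrets: 5.7, 8.4, 7.5, 17.3, 16.8 → max 17.3
Option 7 regrets: 9.4, 12.9, 11.9, 4.4, 14.4 → max 14.4
Smallest max regret = 7.3 → Option 1.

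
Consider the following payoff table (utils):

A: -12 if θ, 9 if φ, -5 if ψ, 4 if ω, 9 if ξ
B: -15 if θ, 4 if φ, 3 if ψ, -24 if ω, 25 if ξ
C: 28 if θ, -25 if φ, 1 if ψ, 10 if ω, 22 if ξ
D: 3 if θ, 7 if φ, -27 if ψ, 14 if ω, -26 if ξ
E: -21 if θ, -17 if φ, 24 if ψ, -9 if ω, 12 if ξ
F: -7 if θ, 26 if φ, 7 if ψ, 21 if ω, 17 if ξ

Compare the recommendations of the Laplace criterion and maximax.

laplace → F; maximax → C (disagree)

Row averages: A=1, B=-1.4, C=7.2, D=-5.8, E=-2.2, F=12.8
Highest average = 12.8 → F.
Row maxima: A=9, B=25, C=28, D=14, E=24, F=26
Best best-case = 28 → C.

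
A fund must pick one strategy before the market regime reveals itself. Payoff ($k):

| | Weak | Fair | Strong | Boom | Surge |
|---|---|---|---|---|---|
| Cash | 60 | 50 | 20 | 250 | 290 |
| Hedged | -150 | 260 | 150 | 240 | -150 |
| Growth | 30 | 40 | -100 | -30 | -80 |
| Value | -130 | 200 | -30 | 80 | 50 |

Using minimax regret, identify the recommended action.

Column bests: Weak=60, Fair=260, Strong=150, Boom=250, Surge=290.
Cash regrets: 0, 210, 130, 0, 0 → max 210
Hedged regrets: 210, 0, 0, 10, 440 → max 440
Growth regrets: 30, 220, 250, 280, 370 → max 370
Value regrets: 190, 60, 180, 170, 240 → max 240
Smallest max regret = 210 → Cash.

Cash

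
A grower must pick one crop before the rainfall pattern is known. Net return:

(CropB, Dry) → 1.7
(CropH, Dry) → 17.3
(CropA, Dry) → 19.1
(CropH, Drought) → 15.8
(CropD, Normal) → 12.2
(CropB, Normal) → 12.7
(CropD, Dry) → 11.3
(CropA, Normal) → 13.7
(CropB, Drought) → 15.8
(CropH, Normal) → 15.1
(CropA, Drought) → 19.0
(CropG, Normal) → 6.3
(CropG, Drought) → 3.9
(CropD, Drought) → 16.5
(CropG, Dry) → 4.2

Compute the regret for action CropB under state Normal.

Best payoff under Normal is 15.1.
Regret = 15.1 − 12.7 = 2.4.

2.4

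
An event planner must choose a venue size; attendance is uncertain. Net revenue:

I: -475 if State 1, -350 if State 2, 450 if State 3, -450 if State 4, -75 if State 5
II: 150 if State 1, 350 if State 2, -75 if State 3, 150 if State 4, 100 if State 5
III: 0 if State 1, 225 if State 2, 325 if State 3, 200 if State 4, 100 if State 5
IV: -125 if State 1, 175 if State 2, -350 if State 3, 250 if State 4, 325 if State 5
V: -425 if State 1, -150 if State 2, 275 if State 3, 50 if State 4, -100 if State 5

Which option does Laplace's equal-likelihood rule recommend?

III

Row averages: I=-180, II=135, III=170, IV=55, V=-70
Highest average = 170 → III.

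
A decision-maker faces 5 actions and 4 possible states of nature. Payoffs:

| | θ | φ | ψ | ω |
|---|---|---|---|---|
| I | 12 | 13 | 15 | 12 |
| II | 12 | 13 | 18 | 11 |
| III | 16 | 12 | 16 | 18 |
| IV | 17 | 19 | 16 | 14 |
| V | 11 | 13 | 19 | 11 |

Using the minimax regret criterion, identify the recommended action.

Column bests: θ=17, φ=19, ψ=19, ω=18.
I regrets: 5, 6, 4, 6 → max 6
II regrets: 5, 6, 1, 7 → max 7
III regrets: 1, 7, 3, 0 → max 7
IV regrets: 0, 0, 3, 4 → max 4
V regrets: 6, 6, 0, 7 → max 7
Smallest max regret = 4 → IV.

IV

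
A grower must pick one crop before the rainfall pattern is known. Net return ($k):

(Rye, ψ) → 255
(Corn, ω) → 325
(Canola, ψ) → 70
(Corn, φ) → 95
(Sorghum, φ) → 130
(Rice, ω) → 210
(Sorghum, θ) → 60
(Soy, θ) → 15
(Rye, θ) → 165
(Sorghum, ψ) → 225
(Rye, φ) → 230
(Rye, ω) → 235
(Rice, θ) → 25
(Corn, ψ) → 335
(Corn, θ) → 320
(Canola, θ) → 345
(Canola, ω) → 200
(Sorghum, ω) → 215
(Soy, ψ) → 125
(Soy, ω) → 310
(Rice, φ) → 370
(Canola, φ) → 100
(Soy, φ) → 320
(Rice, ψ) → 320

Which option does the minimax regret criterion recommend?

Column bests: θ=345, φ=370, ψ=335, ω=325.
Corn regrets: 25, 275, 0, 0 → max 275
Sorghum regrets: 285, 240, 110, 110 → max 285
Rice regrets: 320, 0, 15, 115 → max 320
Rye regrets: 180, 140, 80, 90 → max 180
Soy regrets: 330, 50, 210, 15 → max 330
Canola regrets: 0, 270, 265, 125 → max 270
Smallest max regret = 180 → Rye.

Rye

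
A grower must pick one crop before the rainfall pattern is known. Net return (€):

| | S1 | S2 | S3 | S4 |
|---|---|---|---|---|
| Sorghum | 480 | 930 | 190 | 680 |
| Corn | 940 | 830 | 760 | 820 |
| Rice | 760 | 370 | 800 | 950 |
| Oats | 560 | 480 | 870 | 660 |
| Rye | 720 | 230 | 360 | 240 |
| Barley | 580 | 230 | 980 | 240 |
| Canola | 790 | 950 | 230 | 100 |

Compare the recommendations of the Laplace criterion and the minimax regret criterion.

Row averages: Sorghum=570, Corn=837.5, Rice=720, Oats=642.5, Rye=387.5, Barley=507.5, Canola=517.5
Highest average = 837.5 → Corn.
Column bests: S1=940, S2=950, S3=980, S4=950.
Sorghum regrets: 460, 20, 790, 270 → max 790
Corn regrets: 0, 120, 220, 130 → max 220
Rice regrets: 180, 580, 180, 0 → max 580
Oats regrets: 380, 470, 110, 290 → max 470
Rye regrets: 220, 720, 620, 710 → max 720
Barley regrets: 360, 720, 0, 710 → max 720
Canola regrets: 150, 0, 750, 850 → max 850
Smallest max regret = 220 → Corn.

laplace → Corn; minimax regret → Corn (agree)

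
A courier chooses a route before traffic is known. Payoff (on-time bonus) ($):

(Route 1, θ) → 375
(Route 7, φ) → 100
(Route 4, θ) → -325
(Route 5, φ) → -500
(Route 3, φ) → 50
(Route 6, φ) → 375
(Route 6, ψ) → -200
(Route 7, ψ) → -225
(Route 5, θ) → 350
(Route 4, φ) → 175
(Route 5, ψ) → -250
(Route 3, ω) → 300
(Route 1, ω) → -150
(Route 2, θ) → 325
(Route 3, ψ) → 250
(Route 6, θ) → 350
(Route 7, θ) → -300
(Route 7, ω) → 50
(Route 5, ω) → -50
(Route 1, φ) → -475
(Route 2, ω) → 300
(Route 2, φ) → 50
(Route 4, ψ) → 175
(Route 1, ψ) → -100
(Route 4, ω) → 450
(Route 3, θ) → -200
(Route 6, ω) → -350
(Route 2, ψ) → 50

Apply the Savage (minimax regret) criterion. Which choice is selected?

Column bests: θ=375, φ=375, ψ=250, ω=450.
Route 1 regrets: 0, 850, 350, 600 → max 850
Route 2 regrets: 50, 325, 200, 150 → max 325
Route 3 regrets: 575, 325, 0, 150 → max 575
Route 4 regrets: 700, 200, 75, 0 → max 700
Route 5 regrets: 25, 875, 500, 500 → max 875
Route 6 regrets: 25, 0, 450, 800 → max 800
Route 7 regrets: 675, 275, 475, 400 → max 675
Smallest max regret = 325 → Route 2.

Route 2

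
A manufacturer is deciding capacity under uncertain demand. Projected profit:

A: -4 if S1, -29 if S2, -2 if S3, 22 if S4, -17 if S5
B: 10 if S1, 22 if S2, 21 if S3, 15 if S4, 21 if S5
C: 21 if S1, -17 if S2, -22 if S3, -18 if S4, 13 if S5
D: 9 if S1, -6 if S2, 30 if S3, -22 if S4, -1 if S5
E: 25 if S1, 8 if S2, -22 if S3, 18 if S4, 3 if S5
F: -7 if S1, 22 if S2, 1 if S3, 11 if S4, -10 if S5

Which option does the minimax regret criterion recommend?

Column bests: S1=25, S2=22, S3=30, S4=22, S5=21.
A regrets: 29, 51, 32, 0, 38 → max 51
B regrets: 15, 0, 9, 7, 0 → max 15
C regrets: 4, 39, 52, 40, 8 → max 52
D regrets: 16, 28, 0, 44, 22 → max 44
E regrets: 0, 14, 52, 4, 18 → max 52
F regrets: 32, 0, 29, 11, 31 → max 32
Smallest max regret = 15 → B.

B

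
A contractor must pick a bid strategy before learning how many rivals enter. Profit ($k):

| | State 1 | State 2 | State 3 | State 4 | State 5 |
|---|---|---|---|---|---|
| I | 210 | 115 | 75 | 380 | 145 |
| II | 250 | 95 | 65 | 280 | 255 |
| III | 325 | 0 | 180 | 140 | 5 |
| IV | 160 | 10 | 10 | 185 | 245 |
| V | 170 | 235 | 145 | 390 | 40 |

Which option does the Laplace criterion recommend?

V

Row averages: I=185, II=189, III=130, IV=122, V=196
Highest average = 196 → V.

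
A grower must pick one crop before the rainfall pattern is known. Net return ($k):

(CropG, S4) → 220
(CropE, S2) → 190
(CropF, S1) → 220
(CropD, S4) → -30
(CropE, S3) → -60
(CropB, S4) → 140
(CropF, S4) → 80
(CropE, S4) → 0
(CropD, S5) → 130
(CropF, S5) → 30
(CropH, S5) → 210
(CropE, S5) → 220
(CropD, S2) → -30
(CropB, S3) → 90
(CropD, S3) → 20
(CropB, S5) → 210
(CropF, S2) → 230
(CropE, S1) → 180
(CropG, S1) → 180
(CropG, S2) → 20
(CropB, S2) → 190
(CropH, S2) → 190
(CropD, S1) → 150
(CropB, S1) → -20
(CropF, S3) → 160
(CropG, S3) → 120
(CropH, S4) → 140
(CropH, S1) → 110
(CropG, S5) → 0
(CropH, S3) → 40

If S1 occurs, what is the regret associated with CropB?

240

Best payoff under S1 is 220.
Regret = 220 − (-20) = 240.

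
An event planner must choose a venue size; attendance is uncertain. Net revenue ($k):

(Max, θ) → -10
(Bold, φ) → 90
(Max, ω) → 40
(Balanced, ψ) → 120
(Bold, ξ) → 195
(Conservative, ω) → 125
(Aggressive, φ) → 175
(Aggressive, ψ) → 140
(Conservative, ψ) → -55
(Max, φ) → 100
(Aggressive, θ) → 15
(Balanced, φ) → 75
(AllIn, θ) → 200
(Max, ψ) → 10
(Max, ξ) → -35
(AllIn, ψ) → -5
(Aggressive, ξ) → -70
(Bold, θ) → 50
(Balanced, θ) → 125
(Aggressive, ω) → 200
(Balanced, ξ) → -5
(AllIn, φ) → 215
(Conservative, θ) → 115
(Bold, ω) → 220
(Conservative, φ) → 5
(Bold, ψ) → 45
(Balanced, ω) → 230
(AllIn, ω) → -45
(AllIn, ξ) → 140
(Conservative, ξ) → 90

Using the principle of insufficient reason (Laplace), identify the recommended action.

Bold

Row averages: Conservative=56, Balanced=109, Aggressive=92, Bold=120, AllIn=101, Max=21
Highest average = 120 → Bold.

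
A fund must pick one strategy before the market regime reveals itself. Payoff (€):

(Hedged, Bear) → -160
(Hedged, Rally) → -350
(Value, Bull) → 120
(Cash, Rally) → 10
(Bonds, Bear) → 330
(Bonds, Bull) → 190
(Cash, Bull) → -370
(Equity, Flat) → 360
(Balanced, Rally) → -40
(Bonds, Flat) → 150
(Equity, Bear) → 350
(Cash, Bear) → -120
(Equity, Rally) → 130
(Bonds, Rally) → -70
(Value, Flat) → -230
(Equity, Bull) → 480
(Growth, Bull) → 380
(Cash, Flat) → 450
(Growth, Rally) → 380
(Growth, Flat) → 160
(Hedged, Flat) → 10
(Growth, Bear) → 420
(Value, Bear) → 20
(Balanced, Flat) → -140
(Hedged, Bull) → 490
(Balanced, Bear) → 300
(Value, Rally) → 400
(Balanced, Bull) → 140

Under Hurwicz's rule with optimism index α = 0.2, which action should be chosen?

Growth

Balanced: 0.2·300 + 0.8·(-140) = -52
Growth: 0.2·420 + 0.8·160 = 212
Equity: 0.2·480 + 0.8·130 = 200
Cash: 0.2·450 + 0.8·(-370) = -206
Hedged: 0.2·490 + 0.8·(-350) = -182
Bonds: 0.2·330 + 0.8·(-70) = 10
Value: 0.2·400 + 0.8·(-230) = -104
Highest Hurwicz score = 212 → Growth.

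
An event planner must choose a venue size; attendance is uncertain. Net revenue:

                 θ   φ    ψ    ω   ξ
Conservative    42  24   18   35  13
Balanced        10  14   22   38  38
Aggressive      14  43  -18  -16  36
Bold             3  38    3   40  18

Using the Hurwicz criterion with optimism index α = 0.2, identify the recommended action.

Conservative

Conservative: 0.2·42 + 0.8·13 = 18.8
Balanced: 0.2·38 + 0.8·10 = 15.6
Aggressive: 0.2·43 + 0.8·(-18) = -5.8
Bold: 0.2·40 + 0.8·3 = 10.4
Highest Hurwicz score = 18.8 → Conservative.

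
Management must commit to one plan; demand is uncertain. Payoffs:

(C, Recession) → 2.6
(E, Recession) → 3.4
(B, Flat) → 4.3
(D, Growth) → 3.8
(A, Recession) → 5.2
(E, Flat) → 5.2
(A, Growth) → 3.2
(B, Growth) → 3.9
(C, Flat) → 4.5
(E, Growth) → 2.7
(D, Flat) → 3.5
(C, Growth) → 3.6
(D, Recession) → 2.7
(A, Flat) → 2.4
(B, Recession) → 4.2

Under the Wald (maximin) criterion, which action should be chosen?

Row minima: A=2.4, B=3.9, C=2.6, D=2.7, E=2.7
Best worst-case = 3.9 → B.

B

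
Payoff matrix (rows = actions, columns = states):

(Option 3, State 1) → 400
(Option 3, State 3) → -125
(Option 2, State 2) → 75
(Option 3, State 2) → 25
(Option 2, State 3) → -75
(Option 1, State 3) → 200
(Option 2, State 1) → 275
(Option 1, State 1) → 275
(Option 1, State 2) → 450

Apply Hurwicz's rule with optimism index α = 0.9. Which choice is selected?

Option 1: 0.9·450 + 0.1·200 = 425
Option 2: 0.9·275 + 0.1·(-75) = 240
Option 3: 0.9·400 + 0.1·(-125) = 347.5
Highest Hurwicz score = 425 → Option 1.

Option 1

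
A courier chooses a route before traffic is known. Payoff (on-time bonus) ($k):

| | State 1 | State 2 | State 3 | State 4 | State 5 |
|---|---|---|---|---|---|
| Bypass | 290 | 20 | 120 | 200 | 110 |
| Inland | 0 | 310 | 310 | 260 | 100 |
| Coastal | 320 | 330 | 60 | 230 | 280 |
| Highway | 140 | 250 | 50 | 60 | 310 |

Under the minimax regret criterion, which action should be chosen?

Coastal

Column bests: State 1=320, State 2=330, State 3=310, State 4=260, State 5=310.
Bypass regrets: 30, 310, 190, 60, 200 → max 310
Inland regrets: 320, 20, 0, 0, 210 → max 320
Coastal regrets: 0, 0, 250, 30, 30 → max 250
Highway regrets: 180, 80, 260, 200, 0 → max 260
Smallest max regret = 250 → Coastal.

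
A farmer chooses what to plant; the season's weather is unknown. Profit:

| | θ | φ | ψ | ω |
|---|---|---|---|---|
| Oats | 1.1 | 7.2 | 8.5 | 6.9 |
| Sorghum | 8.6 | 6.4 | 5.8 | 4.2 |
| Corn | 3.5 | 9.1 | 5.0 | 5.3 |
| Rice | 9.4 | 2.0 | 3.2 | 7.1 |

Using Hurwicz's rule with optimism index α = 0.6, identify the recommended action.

Oats: 0.6·8.5 + 0.4·1.1 = 5.54
Sorghum: 0.6·8.6 + 0.4·4.2 = 6.84
Corn: 0.6·9.1 + 0.4·3.5 = 6.86
Rice: 0.6·9.4 + 0.4·2.0 = 6.44
Highest Hurwicz score = 6.86 → Corn.

Corn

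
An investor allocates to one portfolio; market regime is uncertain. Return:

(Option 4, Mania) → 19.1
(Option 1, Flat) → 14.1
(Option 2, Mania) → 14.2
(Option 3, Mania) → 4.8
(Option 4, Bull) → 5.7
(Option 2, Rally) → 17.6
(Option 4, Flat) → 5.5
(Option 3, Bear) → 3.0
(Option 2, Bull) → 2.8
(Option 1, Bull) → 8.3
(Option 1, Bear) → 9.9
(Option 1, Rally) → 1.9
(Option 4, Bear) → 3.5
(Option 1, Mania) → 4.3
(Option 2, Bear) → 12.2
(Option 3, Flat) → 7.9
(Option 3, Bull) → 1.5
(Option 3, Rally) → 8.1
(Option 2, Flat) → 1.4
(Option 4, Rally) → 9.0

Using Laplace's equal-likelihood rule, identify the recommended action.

Row averages: Option 1=7.7, Option 2=9.64, Option 3=5.06, Option 4=8.56
Highest average = 9.64 → Option 2.

Option 2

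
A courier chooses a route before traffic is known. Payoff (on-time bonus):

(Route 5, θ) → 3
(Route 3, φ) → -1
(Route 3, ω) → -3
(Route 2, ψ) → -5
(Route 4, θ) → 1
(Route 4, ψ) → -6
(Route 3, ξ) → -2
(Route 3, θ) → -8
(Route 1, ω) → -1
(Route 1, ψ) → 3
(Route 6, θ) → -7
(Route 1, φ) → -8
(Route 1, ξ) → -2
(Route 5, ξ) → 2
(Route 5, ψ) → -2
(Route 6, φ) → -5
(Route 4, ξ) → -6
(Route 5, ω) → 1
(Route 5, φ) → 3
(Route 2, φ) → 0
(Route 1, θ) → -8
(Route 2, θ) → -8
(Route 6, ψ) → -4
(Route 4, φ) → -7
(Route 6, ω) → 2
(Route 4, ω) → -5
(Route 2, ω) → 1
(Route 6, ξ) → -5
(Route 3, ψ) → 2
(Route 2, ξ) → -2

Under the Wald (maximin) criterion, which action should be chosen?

Route 5

Row minima: Route 1=-8, Route 2=-8, Route 3=-8, Route 4=-7, Route 5=-2, Route 6=-7
Best worst-case = -2 → Route 5.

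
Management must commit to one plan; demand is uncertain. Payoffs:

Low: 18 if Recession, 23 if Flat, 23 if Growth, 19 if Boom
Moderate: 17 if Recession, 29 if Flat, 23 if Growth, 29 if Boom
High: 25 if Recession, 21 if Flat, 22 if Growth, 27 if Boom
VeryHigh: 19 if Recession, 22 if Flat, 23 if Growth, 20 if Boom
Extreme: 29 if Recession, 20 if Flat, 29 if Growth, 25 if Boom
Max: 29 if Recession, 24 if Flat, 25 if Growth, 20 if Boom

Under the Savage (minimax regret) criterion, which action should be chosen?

Column bests: Recession=29, Flat=29, Growth=29, Boom=29.
Low regrets: 11, 6, 6, 10 → max 11
Moderate regrets: 12, 0, 6, 0 → max 12
High regrets: 4, 8, 7, 2 → max 8
VeryHigh regrets: 10, 7, 6, 9 → max 10
Extreme regrets: 0, 9, 0, 4 → max 9
Max regrets: 0, 5, 4, 9 → max 9
Smallest max regret = 8 → High.

High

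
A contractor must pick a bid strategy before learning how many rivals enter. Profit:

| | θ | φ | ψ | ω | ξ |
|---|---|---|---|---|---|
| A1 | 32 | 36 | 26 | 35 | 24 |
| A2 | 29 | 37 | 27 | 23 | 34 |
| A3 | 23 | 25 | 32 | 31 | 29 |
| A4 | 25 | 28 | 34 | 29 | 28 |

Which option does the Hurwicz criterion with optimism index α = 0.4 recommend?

A1: 0.4·36 + 0.6·24 = 28.8
A2: 0.4·37 + 0.6·23 = 28.6
A3: 0.4·32 + 0.6·23 = 26.6
A4: 0.4·34 + 0.6·25 = 28.6
Highest Hurwicz score = 28.8 → A1.

A1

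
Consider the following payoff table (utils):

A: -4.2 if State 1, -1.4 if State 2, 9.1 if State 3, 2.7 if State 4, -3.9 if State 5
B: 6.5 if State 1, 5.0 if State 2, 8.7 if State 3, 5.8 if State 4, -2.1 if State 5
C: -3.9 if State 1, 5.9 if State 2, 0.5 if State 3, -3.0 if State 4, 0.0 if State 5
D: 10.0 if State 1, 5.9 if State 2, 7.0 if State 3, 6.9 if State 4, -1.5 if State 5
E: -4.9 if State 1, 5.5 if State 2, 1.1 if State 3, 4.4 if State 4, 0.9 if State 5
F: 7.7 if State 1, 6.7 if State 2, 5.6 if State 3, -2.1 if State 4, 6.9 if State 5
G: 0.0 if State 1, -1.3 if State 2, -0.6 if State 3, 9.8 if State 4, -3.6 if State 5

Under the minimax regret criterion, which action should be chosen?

D

Column bests: State 1=10.0, State 2=6.7, State 3=9.1, State 4=9.8, State 5=6.9.
A regrets: 14.2, 8.1, 0.0, 7.1, 10.8 → max 14.2
B regrets: 3.5, 1.7, 0.4, 4.0, 9.0 → max 9.0
C regrets: 13.9, 0.8, 8.6, 12.8, 6.9 → max 13.9
D regrets: 0.0, 0.8, 2.1, 2.9, 8.4 → max 8.4
E regrets: 14.9, 1.2, 8.0, 5.4, 6.0 → max 14.9
F regrets: 2.3, 0.0, 3.5, 11.9, 0.0 → max 11.9
G regrets: 10.0, 8.0, 9.7, 0.0, 10.5 → max 10.5
Smallest max regret = 8.4 → D.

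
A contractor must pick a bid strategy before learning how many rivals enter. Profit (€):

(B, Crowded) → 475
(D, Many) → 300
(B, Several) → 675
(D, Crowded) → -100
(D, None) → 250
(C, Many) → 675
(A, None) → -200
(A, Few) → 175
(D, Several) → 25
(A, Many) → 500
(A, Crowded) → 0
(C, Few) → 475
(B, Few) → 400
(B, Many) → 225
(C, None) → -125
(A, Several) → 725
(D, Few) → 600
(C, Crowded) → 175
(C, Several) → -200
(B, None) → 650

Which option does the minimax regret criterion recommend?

Column bests: None=650, Few=600, Several=725, Many=675, Crowded=475.
A regrets: 850, 425, 0, 175, 475 → max 850
B regrets: 0, 200, 50, 450, 0 → max 450
C regrets: 775, 125, 925, 0, 300 → max 925
D regrets: 400, 0, 700, 375, 575 → max 700
Smallest max regret = 450 → B.

B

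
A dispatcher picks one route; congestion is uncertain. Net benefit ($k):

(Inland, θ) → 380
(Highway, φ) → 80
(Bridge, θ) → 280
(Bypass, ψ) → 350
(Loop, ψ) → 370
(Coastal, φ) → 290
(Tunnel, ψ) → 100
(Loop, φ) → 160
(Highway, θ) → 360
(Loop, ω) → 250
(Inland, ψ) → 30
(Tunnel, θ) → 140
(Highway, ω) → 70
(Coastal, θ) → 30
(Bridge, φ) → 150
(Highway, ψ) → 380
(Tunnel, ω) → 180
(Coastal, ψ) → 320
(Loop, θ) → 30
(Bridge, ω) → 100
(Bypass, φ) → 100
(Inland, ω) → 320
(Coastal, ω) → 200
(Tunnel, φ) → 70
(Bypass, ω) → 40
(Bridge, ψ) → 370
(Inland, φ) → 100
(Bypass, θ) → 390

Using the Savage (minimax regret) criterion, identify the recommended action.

Column bests: θ=390, φ=290, ψ=380, ω=320.
Inland regrets: 10, 190, 350, 0 → max 350
Loop regrets: 360, 130, 10, 70 → max 360
Bypass regrets: 0, 190, 30, 280 → max 280
Highway regrets: 30, 210, 0, 250 → max 250
Coastal regrets: 360, 0, 60, 120 → max 360
Tunnel regrets: 250, 220, 280, 140 → max 280
Bridge regrets: 110, 140, 10, 220 → max 220
Smallest max regret = 220 → Bridge.

Bridge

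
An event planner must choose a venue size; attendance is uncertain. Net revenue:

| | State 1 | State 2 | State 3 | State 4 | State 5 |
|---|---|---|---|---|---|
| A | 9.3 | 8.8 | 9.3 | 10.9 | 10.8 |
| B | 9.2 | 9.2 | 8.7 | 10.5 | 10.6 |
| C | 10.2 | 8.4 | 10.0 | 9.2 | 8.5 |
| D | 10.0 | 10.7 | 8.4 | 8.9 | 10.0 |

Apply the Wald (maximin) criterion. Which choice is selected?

A

Row minima: A=8.8, B=8.7, C=8.4, D=8.4
Best worst-case = 8.8 → A.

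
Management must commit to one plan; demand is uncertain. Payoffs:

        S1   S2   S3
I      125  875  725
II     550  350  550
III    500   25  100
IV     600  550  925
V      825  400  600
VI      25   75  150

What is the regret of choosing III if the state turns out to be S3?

Best payoff under S3 is 925.
Regret = 925 − 100 = 825.

825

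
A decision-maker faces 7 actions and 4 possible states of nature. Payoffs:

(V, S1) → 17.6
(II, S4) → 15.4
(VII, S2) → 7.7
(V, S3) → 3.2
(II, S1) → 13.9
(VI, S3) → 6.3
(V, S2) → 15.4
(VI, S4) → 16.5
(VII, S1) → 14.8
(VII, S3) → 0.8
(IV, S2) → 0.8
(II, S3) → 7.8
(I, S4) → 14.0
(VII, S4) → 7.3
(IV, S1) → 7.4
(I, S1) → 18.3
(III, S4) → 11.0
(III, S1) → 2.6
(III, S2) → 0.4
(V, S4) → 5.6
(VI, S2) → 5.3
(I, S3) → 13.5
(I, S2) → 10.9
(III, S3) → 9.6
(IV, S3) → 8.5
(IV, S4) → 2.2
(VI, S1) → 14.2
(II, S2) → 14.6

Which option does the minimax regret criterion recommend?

I

Column bests: S1=18.3, S2=15.4, S3=13.5, S4=16.5.
I regrets: 0.0, 4.5, 0.0, 2.5 → max 4.5
II regrets: 4.4, 0.8, 5.7, 1.1 → max 5.7
III regrets: 15.7, 15.0, 3.9, 5.5 → max 15.7
IV regrets: 10.9, 14.6, 5.0, 14.3 → max 14.6
V regrets: 0.7, 0.0, 10.3, 10.9 → max 10.9
VI regrets: 4.1, 10.1, 7.2, 0.0 → max 10.1
VII regrets: 3.5, 7.7, 12.7, 9.2 → max 12.7
Smallest max regret = 4.5 → I.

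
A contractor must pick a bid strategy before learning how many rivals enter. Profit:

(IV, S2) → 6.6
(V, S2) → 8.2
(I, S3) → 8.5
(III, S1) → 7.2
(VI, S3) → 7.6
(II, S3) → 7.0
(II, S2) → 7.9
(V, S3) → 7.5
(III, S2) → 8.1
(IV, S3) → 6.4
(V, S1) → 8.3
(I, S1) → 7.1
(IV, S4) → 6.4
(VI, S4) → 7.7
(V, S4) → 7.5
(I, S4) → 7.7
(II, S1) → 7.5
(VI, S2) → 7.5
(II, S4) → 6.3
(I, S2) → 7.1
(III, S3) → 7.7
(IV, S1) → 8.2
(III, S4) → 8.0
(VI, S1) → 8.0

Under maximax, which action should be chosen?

Row maxima: I=8.5, II=7.9, III=8.1, IV=8.2, V=8.3, VI=8.0
Best best-case = 8.5 → I.

I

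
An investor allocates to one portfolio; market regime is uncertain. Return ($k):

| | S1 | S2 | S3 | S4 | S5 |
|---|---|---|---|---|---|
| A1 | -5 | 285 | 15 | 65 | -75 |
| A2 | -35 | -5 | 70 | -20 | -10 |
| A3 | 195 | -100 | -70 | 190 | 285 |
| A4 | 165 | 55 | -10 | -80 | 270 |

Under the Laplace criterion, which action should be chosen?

Row averages: A1=57, A2=0, A3=100, A4=80
Highest average = 100 → A3.

A3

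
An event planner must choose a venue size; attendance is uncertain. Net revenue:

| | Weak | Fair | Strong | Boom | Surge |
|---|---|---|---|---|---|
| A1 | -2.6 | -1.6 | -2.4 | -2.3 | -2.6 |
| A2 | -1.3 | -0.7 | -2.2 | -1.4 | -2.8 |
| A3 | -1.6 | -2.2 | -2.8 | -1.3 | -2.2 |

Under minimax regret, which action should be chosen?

Column bests: Weak=-1.3, Fair=-0.7, Strong=-2.2, Boom=-1.3, Surge=-2.2.
A1 regrets: 1.3, 0.9, 0.2, 1.0, 0.4 → max 1.3
A2 regrets: 0.0, 0.0, 0.0, 0.1, 0.6 → max 0.6
A3 regrets: 0.3, 1.5, 0.6, 0.0, 0.0 → max 1.5
Smallest max regret = 0.6 → A2.

A2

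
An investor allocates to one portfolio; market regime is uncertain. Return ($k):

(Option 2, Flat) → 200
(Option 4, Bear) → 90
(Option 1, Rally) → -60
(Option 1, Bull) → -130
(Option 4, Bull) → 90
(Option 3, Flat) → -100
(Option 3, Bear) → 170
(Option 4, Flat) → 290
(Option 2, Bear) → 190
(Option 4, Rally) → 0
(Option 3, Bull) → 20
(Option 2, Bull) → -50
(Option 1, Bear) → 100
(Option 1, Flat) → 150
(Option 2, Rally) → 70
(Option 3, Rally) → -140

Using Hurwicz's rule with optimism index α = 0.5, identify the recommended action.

Option 4

Option 1: 0.5·150 + 0.5·(-130) = 10
Option 2: 0.5·200 + 0.5·(-50) = 75
Option 3: 0.5·170 + 0.5·(-140) = 15
Option 4: 0.5·290 + 0.5·0 = 145
Highest Hurwicz score = 145 → Option 4.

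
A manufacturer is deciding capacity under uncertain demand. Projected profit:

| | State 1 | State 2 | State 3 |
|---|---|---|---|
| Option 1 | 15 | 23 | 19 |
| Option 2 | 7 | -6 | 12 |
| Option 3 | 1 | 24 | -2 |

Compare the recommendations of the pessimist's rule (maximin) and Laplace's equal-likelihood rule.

Row minima: Option 1=15, Option 2=-6, Option 3=-2
Best worst-case = 15 → Option 1.
Row averages: Option 1=19, Option 2=13/3, Option 3=23/3
Highest average = 19 → Option 1.

maximin → Option 1; laplace → Option 1 (agree)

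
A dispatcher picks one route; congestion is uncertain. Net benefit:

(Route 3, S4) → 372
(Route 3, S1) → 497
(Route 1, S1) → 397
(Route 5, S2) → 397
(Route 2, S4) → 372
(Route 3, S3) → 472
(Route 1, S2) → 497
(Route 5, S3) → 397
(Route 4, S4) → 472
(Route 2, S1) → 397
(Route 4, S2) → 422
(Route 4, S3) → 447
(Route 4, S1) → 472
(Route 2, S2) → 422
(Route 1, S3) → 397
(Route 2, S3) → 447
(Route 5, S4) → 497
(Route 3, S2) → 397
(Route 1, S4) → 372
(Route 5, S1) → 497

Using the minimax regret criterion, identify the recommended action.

Route 4

Column bests: S1=497, S2=497, S3=472, S4=497.
Route 1 regrets: 100, 0, 75, 125 → max 125
Route 2 regrets: 100, 75, 25, 125 → max 125
Route 3 regrets: 0, 100, 0, 125 → max 125
Route 4 regrets: 25, 75, 25, 25 → max 75
Route 5 regrets: 0, 100, 75, 0 → max 100
Smallest max regret = 75 → Route 4.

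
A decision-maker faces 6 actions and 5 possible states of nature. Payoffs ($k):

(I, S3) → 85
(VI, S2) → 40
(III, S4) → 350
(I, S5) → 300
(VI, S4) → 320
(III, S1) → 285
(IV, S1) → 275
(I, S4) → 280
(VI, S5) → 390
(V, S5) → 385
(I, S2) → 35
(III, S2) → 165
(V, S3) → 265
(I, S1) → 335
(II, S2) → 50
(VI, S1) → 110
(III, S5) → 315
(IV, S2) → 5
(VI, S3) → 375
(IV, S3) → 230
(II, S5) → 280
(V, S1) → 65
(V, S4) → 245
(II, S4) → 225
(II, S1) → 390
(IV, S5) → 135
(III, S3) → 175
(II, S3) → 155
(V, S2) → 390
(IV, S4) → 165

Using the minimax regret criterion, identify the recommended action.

III

Column bests: S1=390, S2=390, S3=375, S4=350, S5=390.
I regrets: 55, 355, 290, 70, 90 → max 355
II regrets: 0, 340, 220, 125, 110 → max 340
III regrets: 105, 225, 200, 0, 75 → max 225
IV regrets: 115, 385, 145, 185, 255 → max 385
V regrets: 325, 0, 110, 105, 5 → max 325
VI regrets: 280, 350, 0, 30, 0 → max 350
Smallest max regret = 225 → III.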